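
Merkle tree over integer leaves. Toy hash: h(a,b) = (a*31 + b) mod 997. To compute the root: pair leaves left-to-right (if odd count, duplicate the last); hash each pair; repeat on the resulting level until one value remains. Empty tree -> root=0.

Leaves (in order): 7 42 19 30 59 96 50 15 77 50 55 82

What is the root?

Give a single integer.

L0: [7, 42, 19, 30, 59, 96, 50, 15, 77, 50, 55, 82]
L1: h(7,42)=(7*31+42)%997=259 h(19,30)=(19*31+30)%997=619 h(59,96)=(59*31+96)%997=928 h(50,15)=(50*31+15)%997=568 h(77,50)=(77*31+50)%997=443 h(55,82)=(55*31+82)%997=790 -> [259, 619, 928, 568, 443, 790]
L2: h(259,619)=(259*31+619)%997=672 h(928,568)=(928*31+568)%997=423 h(443,790)=(443*31+790)%997=565 -> [672, 423, 565]
L3: h(672,423)=(672*31+423)%997=318 h(565,565)=(565*31+565)%997=134 -> [318, 134]
L4: h(318,134)=(318*31+134)%997=22 -> [22]

Answer: 22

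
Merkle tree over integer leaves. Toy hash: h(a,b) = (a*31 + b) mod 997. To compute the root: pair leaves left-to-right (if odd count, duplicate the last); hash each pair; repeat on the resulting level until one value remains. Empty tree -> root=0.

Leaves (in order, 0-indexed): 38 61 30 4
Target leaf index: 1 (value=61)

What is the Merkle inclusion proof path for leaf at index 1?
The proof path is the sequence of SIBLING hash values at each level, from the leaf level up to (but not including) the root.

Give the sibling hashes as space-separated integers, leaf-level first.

L0 (leaves): [38, 61, 30, 4], target index=1
L1: h(38,61)=(38*31+61)%997=242 [pair 0] h(30,4)=(30*31+4)%997=934 [pair 1] -> [242, 934]
  Sibling for proof at L0: 38
L2: h(242,934)=(242*31+934)%997=460 [pair 0] -> [460]
  Sibling for proof at L1: 934
Root: 460
Proof path (sibling hashes from leaf to root): [38, 934]

Answer: 38 934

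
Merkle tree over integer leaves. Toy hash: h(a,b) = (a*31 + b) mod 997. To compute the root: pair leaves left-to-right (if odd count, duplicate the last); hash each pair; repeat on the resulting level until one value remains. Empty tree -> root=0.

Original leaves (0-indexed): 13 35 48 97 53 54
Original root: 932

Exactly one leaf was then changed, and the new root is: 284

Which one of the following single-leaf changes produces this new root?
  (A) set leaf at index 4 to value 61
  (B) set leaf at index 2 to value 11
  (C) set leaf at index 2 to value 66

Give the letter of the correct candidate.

Answer: C

Derivation:
Original leaves: [13, 35, 48, 97, 53, 54]
Target new root: 284
Try each candidate change and compute the resulting root:
Candidate A: set leaf[4] = 61 -> leaves = [13, 35, 48, 97, 61, 54]
  L0: [13, 35, 48, 97, 61, 54]
  L1: h(13,35)=(13*31+35)%997=438 h(48,97)=(48*31+97)%997=588 h(61,54)=(61*31+54)%997=948 -> [438, 588, 948]
  L2: h(438,588)=(438*31+588)%997=208 h(948,948)=(948*31+948)%997=426 -> [208, 426]
  L3: h(208,426)=(208*31+426)%997=892 -> [892]
  root = 892 != target 284
Candidate B: set leaf[2] = 11 -> leaves = [13, 35, 11, 97, 53, 54]
  L0: [13, 35, 11, 97, 53, 54]
  L1: h(13,35)=(13*31+35)%997=438 h(11,97)=(11*31+97)%997=438 h(53,54)=(53*31+54)%997=700 -> [438, 438, 700]
  L2: h(438,438)=(438*31+438)%997=58 h(700,700)=(700*31+700)%997=466 -> [58, 466]
  L3: h(58,466)=(58*31+466)%997=270 -> [270]
  root = 270 != target 284
Candidate C: set leaf[2] = 66 -> leaves = [13, 35, 66, 97, 53, 54]
  L0: [13, 35, 66, 97, 53, 54]
  L1: h(13,35)=(13*31+35)%997=438 h(66,97)=(66*31+97)%997=149 h(53,54)=(53*31+54)%997=700 -> [438, 149, 700]
  L2: h(438,149)=(438*31+149)%997=766 h(700,700)=(700*31+700)%997=466 -> [766, 466]
  L3: h(766,466)=(766*31+466)%997=284 -> [284]
  root = 284 == target 284  ** MATCH **
Candidate C produces the target root.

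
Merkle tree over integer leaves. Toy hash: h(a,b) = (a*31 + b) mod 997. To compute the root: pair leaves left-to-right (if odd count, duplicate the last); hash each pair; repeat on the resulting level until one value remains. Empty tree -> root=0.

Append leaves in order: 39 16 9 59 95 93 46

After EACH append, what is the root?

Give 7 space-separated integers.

After append 39 (leaves=[39]):
  L0: [39]
  root=39
After append 16 (leaves=[39, 16]):
  L0: [39, 16]
  L1: h(39,16)=(39*31+16)%997=228 -> [228]
  root=228
After append 9 (leaves=[39, 16, 9]):
  L0: [39, 16, 9]
  L1: h(39,16)=(39*31+16)%997=228 h(9,9)=(9*31+9)%997=288 -> [228, 288]
  L2: h(228,288)=(228*31+288)%997=377 -> [377]
  root=377
After append 59 (leaves=[39, 16, 9, 59]):
  L0: [39, 16, 9, 59]
  L1: h(39,16)=(39*31+16)%997=228 h(9,59)=(9*31+59)%997=338 -> [228, 338]
  L2: h(228,338)=(228*31+338)%997=427 -> [427]
  root=427
After append 95 (leaves=[39, 16, 9, 59, 95]):
  L0: [39, 16, 9, 59, 95]
  L1: h(39,16)=(39*31+16)%997=228 h(9,59)=(9*31+59)%997=338 h(95,95)=(95*31+95)%997=49 -> [228, 338, 49]
  L2: h(228,338)=(228*31+338)%997=427 h(49,49)=(49*31+49)%997=571 -> [427, 571]
  L3: h(427,571)=(427*31+571)%997=847 -> [847]
  root=847
After append 93 (leaves=[39, 16, 9, 59, 95, 93]):
  L0: [39, 16, 9, 59, 95, 93]
  L1: h(39,16)=(39*31+16)%997=228 h(9,59)=(9*31+59)%997=338 h(95,93)=(95*31+93)%997=47 -> [228, 338, 47]
  L2: h(228,338)=(228*31+338)%997=427 h(47,47)=(47*31+47)%997=507 -> [427, 507]
  L3: h(427,507)=(427*31+507)%997=783 -> [783]
  root=783
After append 46 (leaves=[39, 16, 9, 59, 95, 93, 46]):
  L0: [39, 16, 9, 59, 95, 93, 46]
  L1: h(39,16)=(39*31+16)%997=228 h(9,59)=(9*31+59)%997=338 h(95,93)=(95*31+93)%997=47 h(46,46)=(46*31+46)%997=475 -> [228, 338, 47, 475]
  L2: h(228,338)=(228*31+338)%997=427 h(47,475)=(47*31+475)%997=935 -> [427, 935]
  L3: h(427,935)=(427*31+935)%997=214 -> [214]
  root=214

Answer: 39 228 377 427 847 783 214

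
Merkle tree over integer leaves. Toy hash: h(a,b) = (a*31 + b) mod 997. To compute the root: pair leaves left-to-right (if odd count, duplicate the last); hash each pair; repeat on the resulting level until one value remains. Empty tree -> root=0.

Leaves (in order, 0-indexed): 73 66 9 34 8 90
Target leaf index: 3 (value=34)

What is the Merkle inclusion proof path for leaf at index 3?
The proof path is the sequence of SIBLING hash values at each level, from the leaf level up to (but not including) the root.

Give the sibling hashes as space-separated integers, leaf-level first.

Answer: 9 335 846

Derivation:
L0 (leaves): [73, 66, 9, 34, 8, 90], target index=3
L1: h(73,66)=(73*31+66)%997=335 [pair 0] h(9,34)=(9*31+34)%997=313 [pair 1] h(8,90)=(8*31+90)%997=338 [pair 2] -> [335, 313, 338]
  Sibling for proof at L0: 9
L2: h(335,313)=(335*31+313)%997=728 [pair 0] h(338,338)=(338*31+338)%997=846 [pair 1] -> [728, 846]
  Sibling for proof at L1: 335
L3: h(728,846)=(728*31+846)%997=483 [pair 0] -> [483]
  Sibling for proof at L2: 846
Root: 483
Proof path (sibling hashes from leaf to root): [9, 335, 846]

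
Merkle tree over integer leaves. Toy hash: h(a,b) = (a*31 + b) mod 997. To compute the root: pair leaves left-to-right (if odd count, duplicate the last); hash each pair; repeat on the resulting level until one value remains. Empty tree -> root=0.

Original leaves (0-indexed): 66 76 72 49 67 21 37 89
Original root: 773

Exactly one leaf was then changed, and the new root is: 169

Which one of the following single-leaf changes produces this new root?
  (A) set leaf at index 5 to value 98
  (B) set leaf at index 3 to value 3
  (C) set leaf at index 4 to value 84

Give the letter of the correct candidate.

Answer: A

Derivation:
Original leaves: [66, 76, 72, 49, 67, 21, 37, 89]
Target new root: 169
Try each candidate change and compute the resulting root:
Candidate A: set leaf[5] = 98 -> leaves = [66, 76, 72, 49, 67, 98, 37, 89]
  L0: [66, 76, 72, 49, 67, 98, 37, 89]
  L1: h(66,76)=(66*31+76)%997=128 h(72,49)=(72*31+49)%997=287 h(67,98)=(67*31+98)%997=181 h(37,89)=(37*31+89)%997=239 -> [128, 287, 181, 239]
  L2: h(128,287)=(128*31+287)%997=267 h(181,239)=(181*31+239)%997=865 -> [267, 865]
  L3: h(267,865)=(267*31+865)%997=169 -> [169]
  root = 169 == target 169  ** MATCH **
Candidate B: set leaf[3] = 3 -> leaves = [66, 76, 72, 3, 67, 21, 37, 89]
  L0: [66, 76, 72, 3, 67, 21, 37, 89]
  L1: h(66,76)=(66*31+76)%997=128 h(72,3)=(72*31+3)%997=241 h(67,21)=(67*31+21)%997=104 h(37,89)=(37*31+89)%997=239 -> [128, 241, 104, 239]
  L2: h(128,241)=(128*31+241)%997=221 h(104,239)=(104*31+239)%997=472 -> [221, 472]
  L3: h(221,472)=(221*31+472)%997=344 -> [344]
  root = 344 != target 169
Candidate C: set leaf[4] = 84 -> leaves = [66, 76, 72, 49, 84, 21, 37, 89]
  L0: [66, 76, 72, 49, 84, 21, 37, 89]
  L1: h(66,76)=(66*31+76)%997=128 h(72,49)=(72*31+49)%997=287 h(84,21)=(84*31+21)%997=631 h(37,89)=(37*31+89)%997=239 -> [128, 287, 631, 239]
  L2: h(128,287)=(128*31+287)%997=267 h(631,239)=(631*31+239)%997=857 -> [267, 857]
  L3: h(267,857)=(267*31+857)%997=161 -> [161]
  root = 161 != target 169
Candidate A produces the target root.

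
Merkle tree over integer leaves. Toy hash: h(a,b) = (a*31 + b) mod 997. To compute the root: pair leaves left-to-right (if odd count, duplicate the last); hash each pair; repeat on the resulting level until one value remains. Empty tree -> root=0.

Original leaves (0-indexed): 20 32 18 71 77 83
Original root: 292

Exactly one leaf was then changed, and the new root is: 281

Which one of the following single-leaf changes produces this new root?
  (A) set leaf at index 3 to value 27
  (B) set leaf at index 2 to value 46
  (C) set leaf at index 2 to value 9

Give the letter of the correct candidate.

Answer: B

Derivation:
Original leaves: [20, 32, 18, 71, 77, 83]
Target new root: 281
Try each candidate change and compute the resulting root:
Candidate A: set leaf[3] = 27 -> leaves = [20, 32, 18, 27, 77, 83]
  L0: [20, 32, 18, 27, 77, 83]
  L1: h(20,32)=(20*31+32)%997=652 h(18,27)=(18*31+27)%997=585 h(77,83)=(77*31+83)%997=476 -> [652, 585, 476]
  L2: h(652,585)=(652*31+585)%997=857 h(476,476)=(476*31+476)%997=277 -> [857, 277]
  L3: h(857,277)=(857*31+277)%997=922 -> [922]
  root = 922 != target 281
Candidate B: set leaf[2] = 46 -> leaves = [20, 32, 46, 71, 77, 83]
  L0: [20, 32, 46, 71, 77, 83]
  L1: h(20,32)=(20*31+32)%997=652 h(46,71)=(46*31+71)%997=500 h(77,83)=(77*31+83)%997=476 -> [652, 500, 476]
  L2: h(652,500)=(652*31+500)%997=772 h(476,476)=(476*31+476)%997=277 -> [772, 277]
  L3: h(772,277)=(772*31+277)%997=281 -> [281]
  root = 281 == target 281  ** MATCH **
Candidate C: set leaf[2] = 9 -> leaves = [20, 32, 9, 71, 77, 83]
  L0: [20, 32, 9, 71, 77, 83]
  L1: h(20,32)=(20*31+32)%997=652 h(9,71)=(9*31+71)%997=350 h(77,83)=(77*31+83)%997=476 -> [652, 350, 476]
  L2: h(652,350)=(652*31+350)%997=622 h(476,476)=(476*31+476)%997=277 -> [622, 277]
  L3: h(622,277)=(622*31+277)%997=616 -> [616]
  root = 616 != target 281
Candidate B produces the target root.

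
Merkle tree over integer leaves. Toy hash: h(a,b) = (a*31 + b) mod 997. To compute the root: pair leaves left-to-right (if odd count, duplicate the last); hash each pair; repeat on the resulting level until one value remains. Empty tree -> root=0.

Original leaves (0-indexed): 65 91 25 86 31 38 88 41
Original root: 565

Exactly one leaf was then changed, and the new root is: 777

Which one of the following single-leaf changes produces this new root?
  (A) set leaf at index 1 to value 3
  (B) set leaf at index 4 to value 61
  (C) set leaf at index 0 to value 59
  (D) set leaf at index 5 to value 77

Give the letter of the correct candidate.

Answer: D

Derivation:
Original leaves: [65, 91, 25, 86, 31, 38, 88, 41]
Target new root: 777
Try each candidate change and compute the resulting root:
Candidate A: set leaf[1] = 3 -> leaves = [65, 3, 25, 86, 31, 38, 88, 41]
  L0: [65, 3, 25, 86, 31, 38, 88, 41]
  L1: h(65,3)=(65*31+3)%997=24 h(25,86)=(25*31+86)%997=861 h(31,38)=(31*31+38)%997=2 h(88,41)=(88*31+41)%997=775 -> [24, 861, 2, 775]
  L2: h(24,861)=(24*31+861)%997=608 h(2,775)=(2*31+775)%997=837 -> [608, 837]
  L3: h(608,837)=(608*31+837)%997=742 -> [742]
  root = 742 != target 777
Candidate B: set leaf[4] = 61 -> leaves = [65, 91, 25, 86, 61, 38, 88, 41]
  L0: [65, 91, 25, 86, 61, 38, 88, 41]
  L1: h(65,91)=(65*31+91)%997=112 h(25,86)=(25*31+86)%997=861 h(61,38)=(61*31+38)%997=932 h(88,41)=(88*31+41)%997=775 -> [112, 861, 932, 775]
  L2: h(112,861)=(112*31+861)%997=345 h(932,775)=(932*31+775)%997=754 -> [345, 754]
  L3: h(345,754)=(345*31+754)%997=482 -> [482]
  root = 482 != target 777
Candidate C: set leaf[0] = 59 -> leaves = [59, 91, 25, 86, 31, 38, 88, 41]
  L0: [59, 91, 25, 86, 31, 38, 88, 41]
  L1: h(59,91)=(59*31+91)%997=923 h(25,86)=(25*31+86)%997=861 h(31,38)=(31*31+38)%997=2 h(88,41)=(88*31+41)%997=775 -> [923, 861, 2, 775]
  L2: h(923,861)=(923*31+861)%997=561 h(2,775)=(2*31+775)%997=837 -> [561, 837]
  L3: h(561,837)=(561*31+837)%997=282 -> [282]
  root = 282 != target 777
Candidate D: set leaf[5] = 77 -> leaves = [65, 91, 25, 86, 31, 77, 88, 41]
  L0: [65, 91, 25, 86, 31, 77, 88, 41]
  L1: h(65,91)=(65*31+91)%997=112 h(25,86)=(25*31+86)%997=861 h(31,77)=(31*31+77)%997=41 h(88,41)=(88*31+41)%997=775 -> [112, 861, 41, 775]
  L2: h(112,861)=(112*31+861)%997=345 h(41,775)=(41*31+775)%997=52 -> [345, 52]
  L3: h(345,52)=(345*31+52)%997=777 -> [777]
  root = 777 == target 777  ** MATCH **
Candidate D produces the target root.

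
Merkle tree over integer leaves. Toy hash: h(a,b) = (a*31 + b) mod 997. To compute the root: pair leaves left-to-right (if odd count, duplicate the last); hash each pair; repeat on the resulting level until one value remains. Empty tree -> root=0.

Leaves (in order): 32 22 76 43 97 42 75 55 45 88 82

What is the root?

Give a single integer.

Answer: 38

Derivation:
L0: [32, 22, 76, 43, 97, 42, 75, 55, 45, 88, 82]
L1: h(32,22)=(32*31+22)%997=17 h(76,43)=(76*31+43)%997=405 h(97,42)=(97*31+42)%997=58 h(75,55)=(75*31+55)%997=386 h(45,88)=(45*31+88)%997=486 h(82,82)=(82*31+82)%997=630 -> [17, 405, 58, 386, 486, 630]
L2: h(17,405)=(17*31+405)%997=932 h(58,386)=(58*31+386)%997=190 h(486,630)=(486*31+630)%997=741 -> [932, 190, 741]
L3: h(932,190)=(932*31+190)%997=169 h(741,741)=(741*31+741)%997=781 -> [169, 781]
L4: h(169,781)=(169*31+781)%997=38 -> [38]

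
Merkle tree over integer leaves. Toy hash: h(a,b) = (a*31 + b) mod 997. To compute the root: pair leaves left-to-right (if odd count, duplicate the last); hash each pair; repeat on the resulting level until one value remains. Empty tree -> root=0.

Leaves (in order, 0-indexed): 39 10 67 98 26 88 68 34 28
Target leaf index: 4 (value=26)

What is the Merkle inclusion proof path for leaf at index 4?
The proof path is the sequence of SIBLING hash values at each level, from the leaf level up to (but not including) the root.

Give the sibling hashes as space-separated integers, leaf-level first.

Answer: 88 148 84 264

Derivation:
L0 (leaves): [39, 10, 67, 98, 26, 88, 68, 34, 28], target index=4
L1: h(39,10)=(39*31+10)%997=222 [pair 0] h(67,98)=(67*31+98)%997=181 [pair 1] h(26,88)=(26*31+88)%997=894 [pair 2] h(68,34)=(68*31+34)%997=148 [pair 3] h(28,28)=(28*31+28)%997=896 [pair 4] -> [222, 181, 894, 148, 896]
  Sibling for proof at L0: 88
L2: h(222,181)=(222*31+181)%997=84 [pair 0] h(894,148)=(894*31+148)%997=943 [pair 1] h(896,896)=(896*31+896)%997=756 [pair 2] -> [84, 943, 756]
  Sibling for proof at L1: 148
L3: h(84,943)=(84*31+943)%997=556 [pair 0] h(756,756)=(756*31+756)%997=264 [pair 1] -> [556, 264]
  Sibling for proof at L2: 84
L4: h(556,264)=(556*31+264)%997=551 [pair 0] -> [551]
  Sibling for proof at L3: 264
Root: 551
Proof path (sibling hashes from leaf to root): [88, 148, 84, 264]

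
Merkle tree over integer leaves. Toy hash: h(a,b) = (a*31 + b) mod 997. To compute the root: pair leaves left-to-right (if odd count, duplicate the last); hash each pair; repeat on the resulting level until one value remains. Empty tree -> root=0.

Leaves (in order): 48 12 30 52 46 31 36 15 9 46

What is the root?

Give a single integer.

L0: [48, 12, 30, 52, 46, 31, 36, 15, 9, 46]
L1: h(48,12)=(48*31+12)%997=503 h(30,52)=(30*31+52)%997=982 h(46,31)=(46*31+31)%997=460 h(36,15)=(36*31+15)%997=134 h(9,46)=(9*31+46)%997=325 -> [503, 982, 460, 134, 325]
L2: h(503,982)=(503*31+982)%997=623 h(460,134)=(460*31+134)%997=436 h(325,325)=(325*31+325)%997=430 -> [623, 436, 430]
L3: h(623,436)=(623*31+436)%997=806 h(430,430)=(430*31+430)%997=799 -> [806, 799]
L4: h(806,799)=(806*31+799)%997=860 -> [860]

Answer: 860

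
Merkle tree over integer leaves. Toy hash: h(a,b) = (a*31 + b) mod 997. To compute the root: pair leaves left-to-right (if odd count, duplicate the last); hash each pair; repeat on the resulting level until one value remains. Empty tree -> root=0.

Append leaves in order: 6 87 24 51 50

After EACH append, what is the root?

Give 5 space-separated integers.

Answer: 6 273 258 285 215

Derivation:
After append 6 (leaves=[6]):
  L0: [6]
  root=6
After append 87 (leaves=[6, 87]):
  L0: [6, 87]
  L1: h(6,87)=(6*31+87)%997=273 -> [273]
  root=273
After append 24 (leaves=[6, 87, 24]):
  L0: [6, 87, 24]
  L1: h(6,87)=(6*31+87)%997=273 h(24,24)=(24*31+24)%997=768 -> [273, 768]
  L2: h(273,768)=(273*31+768)%997=258 -> [258]
  root=258
After append 51 (leaves=[6, 87, 24, 51]):
  L0: [6, 87, 24, 51]
  L1: h(6,87)=(6*31+87)%997=273 h(24,51)=(24*31+51)%997=795 -> [273, 795]
  L2: h(273,795)=(273*31+795)%997=285 -> [285]
  root=285
After append 50 (leaves=[6, 87, 24, 51, 50]):
  L0: [6, 87, 24, 51, 50]
  L1: h(6,87)=(6*31+87)%997=273 h(24,51)=(24*31+51)%997=795 h(50,50)=(50*31+50)%997=603 -> [273, 795, 603]
  L2: h(273,795)=(273*31+795)%997=285 h(603,603)=(603*31+603)%997=353 -> [285, 353]
  L3: h(285,353)=(285*31+353)%997=215 -> [215]
  root=215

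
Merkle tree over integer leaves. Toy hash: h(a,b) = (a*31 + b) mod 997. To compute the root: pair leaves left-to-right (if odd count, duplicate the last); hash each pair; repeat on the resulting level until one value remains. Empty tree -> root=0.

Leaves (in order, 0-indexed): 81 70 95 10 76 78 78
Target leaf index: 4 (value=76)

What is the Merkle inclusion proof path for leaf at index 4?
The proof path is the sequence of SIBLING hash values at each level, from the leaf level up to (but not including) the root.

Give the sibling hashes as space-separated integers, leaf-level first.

Answer: 78 502 215

Derivation:
L0 (leaves): [81, 70, 95, 10, 76, 78, 78], target index=4
L1: h(81,70)=(81*31+70)%997=587 [pair 0] h(95,10)=(95*31+10)%997=961 [pair 1] h(76,78)=(76*31+78)%997=440 [pair 2] h(78,78)=(78*31+78)%997=502 [pair 3] -> [587, 961, 440, 502]
  Sibling for proof at L0: 78
L2: h(587,961)=(587*31+961)%997=215 [pair 0] h(440,502)=(440*31+502)%997=184 [pair 1] -> [215, 184]
  Sibling for proof at L1: 502
L3: h(215,184)=(215*31+184)%997=867 [pair 0] -> [867]
  Sibling for proof at L2: 215
Root: 867
Proof path (sibling hashes from leaf to root): [78, 502, 215]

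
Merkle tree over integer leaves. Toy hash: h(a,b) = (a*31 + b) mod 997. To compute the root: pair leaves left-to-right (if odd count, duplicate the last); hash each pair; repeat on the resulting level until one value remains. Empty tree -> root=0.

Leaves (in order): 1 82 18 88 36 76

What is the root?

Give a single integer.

L0: [1, 82, 18, 88, 36, 76]
L1: h(1,82)=(1*31+82)%997=113 h(18,88)=(18*31+88)%997=646 h(36,76)=(36*31+76)%997=195 -> [113, 646, 195]
L2: h(113,646)=(113*31+646)%997=161 h(195,195)=(195*31+195)%997=258 -> [161, 258]
L3: h(161,258)=(161*31+258)%997=264 -> [264]

Answer: 264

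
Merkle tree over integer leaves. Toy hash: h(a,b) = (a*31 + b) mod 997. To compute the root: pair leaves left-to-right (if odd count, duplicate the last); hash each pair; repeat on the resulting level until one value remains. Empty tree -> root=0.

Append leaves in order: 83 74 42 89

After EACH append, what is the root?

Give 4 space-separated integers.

After append 83 (leaves=[83]):
  L0: [83]
  root=83
After append 74 (leaves=[83, 74]):
  L0: [83, 74]
  L1: h(83,74)=(83*31+74)%997=653 -> [653]
  root=653
After append 42 (leaves=[83, 74, 42]):
  L0: [83, 74, 42]
  L1: h(83,74)=(83*31+74)%997=653 h(42,42)=(42*31+42)%997=347 -> [653, 347]
  L2: h(653,347)=(653*31+347)%997=650 -> [650]
  root=650
After append 89 (leaves=[83, 74, 42, 89]):
  L0: [83, 74, 42, 89]
  L1: h(83,74)=(83*31+74)%997=653 h(42,89)=(42*31+89)%997=394 -> [653, 394]
  L2: h(653,394)=(653*31+394)%997=697 -> [697]
  root=697

Answer: 83 653 650 697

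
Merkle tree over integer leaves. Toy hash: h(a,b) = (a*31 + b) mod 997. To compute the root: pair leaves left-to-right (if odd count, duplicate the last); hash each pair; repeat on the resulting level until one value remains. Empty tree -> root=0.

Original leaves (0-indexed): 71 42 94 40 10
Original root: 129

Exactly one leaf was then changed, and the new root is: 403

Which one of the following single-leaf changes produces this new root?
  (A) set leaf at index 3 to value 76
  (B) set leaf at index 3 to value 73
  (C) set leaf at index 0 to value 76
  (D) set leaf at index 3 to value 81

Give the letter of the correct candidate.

Answer: D

Derivation:
Original leaves: [71, 42, 94, 40, 10]
Target new root: 403
Try each candidate change and compute the resulting root:
Candidate A: set leaf[3] = 76 -> leaves = [71, 42, 94, 76, 10]
  L0: [71, 42, 94, 76, 10]
  L1: h(71,42)=(71*31+42)%997=249 h(94,76)=(94*31+76)%997=996 h(10,10)=(10*31+10)%997=320 -> [249, 996, 320]
  L2: h(249,996)=(249*31+996)%997=739 h(320,320)=(320*31+320)%997=270 -> [739, 270]
  L3: h(739,270)=(739*31+270)%997=248 -> [248]
  root = 248 != target 403
Candidate B: set leaf[3] = 73 -> leaves = [71, 42, 94, 73, 10]
  L0: [71, 42, 94, 73, 10]
  L1: h(71,42)=(71*31+42)%997=249 h(94,73)=(94*31+73)%997=993 h(10,10)=(10*31+10)%997=320 -> [249, 993, 320]
  L2: h(249,993)=(249*31+993)%997=736 h(320,320)=(320*31+320)%997=270 -> [736, 270]
  L3: h(736,270)=(736*31+270)%997=155 -> [155]
  root = 155 != target 403
Candidate C: set leaf[0] = 76 -> leaves = [76, 42, 94, 40, 10]
  L0: [76, 42, 94, 40, 10]
  L1: h(76,42)=(76*31+42)%997=404 h(94,40)=(94*31+40)%997=960 h(10,10)=(10*31+10)%997=320 -> [404, 960, 320]
  L2: h(404,960)=(404*31+960)%997=523 h(320,320)=(320*31+320)%997=270 -> [523, 270]
  L3: h(523,270)=(523*31+270)%997=531 -> [531]
  root = 531 != target 403
Candidate D: set leaf[3] = 81 -> leaves = [71, 42, 94, 81, 10]
  L0: [71, 42, 94, 81, 10]
  L1: h(71,42)=(71*31+42)%997=249 h(94,81)=(94*31+81)%997=4 h(10,10)=(10*31+10)%997=320 -> [249, 4, 320]
  L2: h(249,4)=(249*31+4)%997=744 h(320,320)=(320*31+320)%997=270 -> [744, 270]
  L3: h(744,270)=(744*31+270)%997=403 -> [403]
  root = 403 == target 403  ** MATCH **
Candidate D produces the target root.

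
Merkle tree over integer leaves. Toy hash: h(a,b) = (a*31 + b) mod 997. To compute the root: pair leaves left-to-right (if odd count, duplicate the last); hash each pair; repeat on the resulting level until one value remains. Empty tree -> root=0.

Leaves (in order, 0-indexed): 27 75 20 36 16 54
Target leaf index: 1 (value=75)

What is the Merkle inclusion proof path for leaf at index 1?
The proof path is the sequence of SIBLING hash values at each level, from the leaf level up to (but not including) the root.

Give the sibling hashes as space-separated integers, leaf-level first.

Answer: 27 656 651

Derivation:
L0 (leaves): [27, 75, 20, 36, 16, 54], target index=1
L1: h(27,75)=(27*31+75)%997=912 [pair 0] h(20,36)=(20*31+36)%997=656 [pair 1] h(16,54)=(16*31+54)%997=550 [pair 2] -> [912, 656, 550]
  Sibling for proof at L0: 27
L2: h(912,656)=(912*31+656)%997=15 [pair 0] h(550,550)=(550*31+550)%997=651 [pair 1] -> [15, 651]
  Sibling for proof at L1: 656
L3: h(15,651)=(15*31+651)%997=119 [pair 0] -> [119]
  Sibling for proof at L2: 651
Root: 119
Proof path (sibling hashes from leaf to root): [27, 656, 651]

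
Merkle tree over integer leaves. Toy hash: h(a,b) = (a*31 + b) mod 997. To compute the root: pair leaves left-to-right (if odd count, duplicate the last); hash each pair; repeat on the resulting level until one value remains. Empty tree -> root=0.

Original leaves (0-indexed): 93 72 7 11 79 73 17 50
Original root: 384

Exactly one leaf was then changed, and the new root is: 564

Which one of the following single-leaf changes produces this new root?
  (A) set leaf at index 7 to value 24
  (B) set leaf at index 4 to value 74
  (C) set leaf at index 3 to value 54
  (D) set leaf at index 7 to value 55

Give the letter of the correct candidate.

Original leaves: [93, 72, 7, 11, 79, 73, 17, 50]
Target new root: 564
Try each candidate change and compute the resulting root:
Candidate A: set leaf[7] = 24 -> leaves = [93, 72, 7, 11, 79, 73, 17, 24]
  L0: [93, 72, 7, 11, 79, 73, 17, 24]
  L1: h(93,72)=(93*31+72)%997=961 h(7,11)=(7*31+11)%997=228 h(79,73)=(79*31+73)%997=528 h(17,24)=(17*31+24)%997=551 -> [961, 228, 528, 551]
  L2: h(961,228)=(961*31+228)%997=109 h(528,551)=(528*31+551)%997=967 -> [109, 967]
  L3: h(109,967)=(109*31+967)%997=358 -> [358]
  root = 358 != target 564
Candidate B: set leaf[4] = 74 -> leaves = [93, 72, 7, 11, 74, 73, 17, 50]
  L0: [93, 72, 7, 11, 74, 73, 17, 50]
  L1: h(93,72)=(93*31+72)%997=961 h(7,11)=(7*31+11)%997=228 h(74,73)=(74*31+73)%997=373 h(17,50)=(17*31+50)%997=577 -> [961, 228, 373, 577]
  L2: h(961,228)=(961*31+228)%997=109 h(373,577)=(373*31+577)%997=176 -> [109, 176]
  L3: h(109,176)=(109*31+176)%997=564 -> [564]
  root = 564 == target 564  ** MATCH **
Candidate C: set leaf[3] = 54 -> leaves = [93, 72, 7, 54, 79, 73, 17, 50]
  L0: [93, 72, 7, 54, 79, 73, 17, 50]
  L1: h(93,72)=(93*31+72)%997=961 h(7,54)=(7*31+54)%997=271 h(79,73)=(79*31+73)%997=528 h(17,50)=(17*31+50)%997=577 -> [961, 271, 528, 577]
  L2: h(961,271)=(961*31+271)%997=152 h(528,577)=(528*31+577)%997=993 -> [152, 993]
  L3: h(152,993)=(152*31+993)%997=720 -> [720]
  root = 720 != target 564
Candidate D: set leaf[7] = 55 -> leaves = [93, 72, 7, 11, 79, 73, 17, 55]
  L0: [93, 72, 7, 11, 79, 73, 17, 55]
  L1: h(93,72)=(93*31+72)%997=961 h(7,11)=(7*31+11)%997=228 h(79,73)=(79*31+73)%997=528 h(17,55)=(17*31+55)%997=582 -> [961, 228, 528, 582]
  L2: h(961,228)=(961*31+228)%997=109 h(528,582)=(528*31+582)%997=1 -> [109, 1]
  L3: h(109,1)=(109*31+1)%997=389 -> [389]
  root = 389 != target 564
Candidate B produces the target root.

Answer: B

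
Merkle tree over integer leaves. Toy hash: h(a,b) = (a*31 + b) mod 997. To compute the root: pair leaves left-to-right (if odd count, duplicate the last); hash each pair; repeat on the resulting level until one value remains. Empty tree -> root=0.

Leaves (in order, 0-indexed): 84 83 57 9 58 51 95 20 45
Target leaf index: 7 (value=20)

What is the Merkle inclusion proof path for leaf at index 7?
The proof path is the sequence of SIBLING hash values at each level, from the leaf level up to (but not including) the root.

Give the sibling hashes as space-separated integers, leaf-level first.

L0 (leaves): [84, 83, 57, 9, 58, 51, 95, 20, 45], target index=7
L1: h(84,83)=(84*31+83)%997=693 [pair 0] h(57,9)=(57*31+9)%997=779 [pair 1] h(58,51)=(58*31+51)%997=852 [pair 2] h(95,20)=(95*31+20)%997=971 [pair 3] h(45,45)=(45*31+45)%997=443 [pair 4] -> [693, 779, 852, 971, 443]
  Sibling for proof at L0: 95
L2: h(693,779)=(693*31+779)%997=328 [pair 0] h(852,971)=(852*31+971)%997=464 [pair 1] h(443,443)=(443*31+443)%997=218 [pair 2] -> [328, 464, 218]
  Sibling for proof at L1: 852
L3: h(328,464)=(328*31+464)%997=662 [pair 0] h(218,218)=(218*31+218)%997=994 [pair 1] -> [662, 994]
  Sibling for proof at L2: 328
L4: h(662,994)=(662*31+994)%997=579 [pair 0] -> [579]
  Sibling for proof at L3: 994
Root: 579
Proof path (sibling hashes from leaf to root): [95, 852, 328, 994]

Answer: 95 852 328 994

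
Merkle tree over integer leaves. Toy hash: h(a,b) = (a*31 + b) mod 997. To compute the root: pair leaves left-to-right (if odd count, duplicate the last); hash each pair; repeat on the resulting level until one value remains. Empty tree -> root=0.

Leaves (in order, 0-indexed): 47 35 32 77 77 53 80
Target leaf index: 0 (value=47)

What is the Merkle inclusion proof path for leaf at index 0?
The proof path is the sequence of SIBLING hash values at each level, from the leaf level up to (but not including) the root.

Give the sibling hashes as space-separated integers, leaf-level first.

L0 (leaves): [47, 35, 32, 77, 77, 53, 80], target index=0
L1: h(47,35)=(47*31+35)%997=495 [pair 0] h(32,77)=(32*31+77)%997=72 [pair 1] h(77,53)=(77*31+53)%997=446 [pair 2] h(80,80)=(80*31+80)%997=566 [pair 3] -> [495, 72, 446, 566]
  Sibling for proof at L0: 35
L2: h(495,72)=(495*31+72)%997=462 [pair 0] h(446,566)=(446*31+566)%997=434 [pair 1] -> [462, 434]
  Sibling for proof at L1: 72
L3: h(462,434)=(462*31+434)%997=798 [pair 0] -> [798]
  Sibling for proof at L2: 434
Root: 798
Proof path (sibling hashes from leaf to root): [35, 72, 434]

Answer: 35 72 434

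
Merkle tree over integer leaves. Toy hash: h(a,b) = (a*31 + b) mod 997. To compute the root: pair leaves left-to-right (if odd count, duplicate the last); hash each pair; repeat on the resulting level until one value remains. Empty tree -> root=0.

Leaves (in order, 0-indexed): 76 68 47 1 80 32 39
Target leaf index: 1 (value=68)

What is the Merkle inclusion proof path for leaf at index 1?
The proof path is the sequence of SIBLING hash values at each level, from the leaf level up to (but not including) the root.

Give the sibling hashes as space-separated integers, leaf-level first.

Answer: 76 461 357

Derivation:
L0 (leaves): [76, 68, 47, 1, 80, 32, 39], target index=1
L1: h(76,68)=(76*31+68)%997=430 [pair 0] h(47,1)=(47*31+1)%997=461 [pair 1] h(80,32)=(80*31+32)%997=518 [pair 2] h(39,39)=(39*31+39)%997=251 [pair 3] -> [430, 461, 518, 251]
  Sibling for proof at L0: 76
L2: h(430,461)=(430*31+461)%997=830 [pair 0] h(518,251)=(518*31+251)%997=357 [pair 1] -> [830, 357]
  Sibling for proof at L1: 461
L3: h(830,357)=(830*31+357)%997=165 [pair 0] -> [165]
  Sibling for proof at L2: 357
Root: 165
Proof path (sibling hashes from leaf to root): [76, 461, 357]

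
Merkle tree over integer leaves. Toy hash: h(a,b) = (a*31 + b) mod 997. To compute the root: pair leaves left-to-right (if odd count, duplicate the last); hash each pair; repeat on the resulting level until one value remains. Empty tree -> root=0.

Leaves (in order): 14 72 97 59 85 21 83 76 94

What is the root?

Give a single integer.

Answer: 817

Derivation:
L0: [14, 72, 97, 59, 85, 21, 83, 76, 94]
L1: h(14,72)=(14*31+72)%997=506 h(97,59)=(97*31+59)%997=75 h(85,21)=(85*31+21)%997=662 h(83,76)=(83*31+76)%997=655 h(94,94)=(94*31+94)%997=17 -> [506, 75, 662, 655, 17]
L2: h(506,75)=(506*31+75)%997=806 h(662,655)=(662*31+655)%997=240 h(17,17)=(17*31+17)%997=544 -> [806, 240, 544]
L3: h(806,240)=(806*31+240)%997=301 h(544,544)=(544*31+544)%997=459 -> [301, 459]
L4: h(301,459)=(301*31+459)%997=817 -> [817]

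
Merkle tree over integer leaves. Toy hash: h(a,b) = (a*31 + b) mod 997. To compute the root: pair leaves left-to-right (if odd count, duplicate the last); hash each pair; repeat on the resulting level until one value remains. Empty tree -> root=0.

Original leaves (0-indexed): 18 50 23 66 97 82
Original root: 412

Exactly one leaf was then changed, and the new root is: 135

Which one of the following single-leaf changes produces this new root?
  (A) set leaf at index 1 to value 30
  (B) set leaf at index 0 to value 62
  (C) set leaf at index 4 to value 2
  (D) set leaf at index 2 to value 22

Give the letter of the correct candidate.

Answer: A

Derivation:
Original leaves: [18, 50, 23, 66, 97, 82]
Target new root: 135
Try each candidate change and compute the resulting root:
Candidate A: set leaf[1] = 30 -> leaves = [18, 30, 23, 66, 97, 82]
  L0: [18, 30, 23, 66, 97, 82]
  L1: h(18,30)=(18*31+30)%997=588 h(23,66)=(23*31+66)%997=779 h(97,82)=(97*31+82)%997=98 -> [588, 779, 98]
  L2: h(588,779)=(588*31+779)%997=64 h(98,98)=(98*31+98)%997=145 -> [64, 145]
  L3: h(64,145)=(64*31+145)%997=135 -> [135]
  root = 135 == target 135  ** MATCH **
Candidate B: set leaf[0] = 62 -> leaves = [62, 50, 23, 66, 97, 82]
  L0: [62, 50, 23, 66, 97, 82]
  L1: h(62,50)=(62*31+50)%997=975 h(23,66)=(23*31+66)%997=779 h(97,82)=(97*31+82)%997=98 -> [975, 779, 98]
  L2: h(975,779)=(975*31+779)%997=97 h(98,98)=(98*31+98)%997=145 -> [97, 145]
  L3: h(97,145)=(97*31+145)%997=161 -> [161]
  root = 161 != target 135
Candidate C: set leaf[4] = 2 -> leaves = [18, 50, 23, 66, 2, 82]
  L0: [18, 50, 23, 66, 2, 82]
  L1: h(18,50)=(18*31+50)%997=608 h(23,66)=(23*31+66)%997=779 h(2,82)=(2*31+82)%997=144 -> [608, 779, 144]
  L2: h(608,779)=(608*31+779)%997=684 h(144,144)=(144*31+144)%997=620 -> [684, 620]
  L3: h(684,620)=(684*31+620)%997=887 -> [887]
  root = 887 != target 135
Candidate D: set leaf[2] = 22 -> leaves = [18, 50, 22, 66, 97, 82]
  L0: [18, 50, 22, 66, 97, 82]
  L1: h(18,50)=(18*31+50)%997=608 h(22,66)=(22*31+66)%997=748 h(97,82)=(97*31+82)%997=98 -> [608, 748, 98]
  L2: h(608,748)=(608*31+748)%997=653 h(98,98)=(98*31+98)%997=145 -> [653, 145]
  L3: h(653,145)=(653*31+145)%997=448 -> [448]
  root = 448 != target 135
Candidate A produces the target root.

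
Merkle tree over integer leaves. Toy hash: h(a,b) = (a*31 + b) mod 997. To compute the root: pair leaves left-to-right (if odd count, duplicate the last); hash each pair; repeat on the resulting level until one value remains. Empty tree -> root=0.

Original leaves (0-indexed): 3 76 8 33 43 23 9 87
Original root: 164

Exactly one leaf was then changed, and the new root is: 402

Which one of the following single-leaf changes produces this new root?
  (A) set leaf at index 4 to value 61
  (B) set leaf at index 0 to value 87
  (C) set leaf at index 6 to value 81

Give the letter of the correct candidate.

Answer: C

Derivation:
Original leaves: [3, 76, 8, 33, 43, 23, 9, 87]
Target new root: 402
Try each candidate change and compute the resulting root:
Candidate A: set leaf[4] = 61 -> leaves = [3, 76, 8, 33, 61, 23, 9, 87]
  L0: [3, 76, 8, 33, 61, 23, 9, 87]
  L1: h(3,76)=(3*31+76)%997=169 h(8,33)=(8*31+33)%997=281 h(61,23)=(61*31+23)%997=917 h(9,87)=(9*31+87)%997=366 -> [169, 281, 917, 366]
  L2: h(169,281)=(169*31+281)%997=535 h(917,366)=(917*31+366)%997=877 -> [535, 877]
  L3: h(535,877)=(535*31+877)%997=513 -> [513]
  root = 513 != target 402
Candidate B: set leaf[0] = 87 -> leaves = [87, 76, 8, 33, 43, 23, 9, 87]
  L0: [87, 76, 8, 33, 43, 23, 9, 87]
  L1: h(87,76)=(87*31+76)%997=779 h(8,33)=(8*31+33)%997=281 h(43,23)=(43*31+23)%997=359 h(9,87)=(9*31+87)%997=366 -> [779, 281, 359, 366]
  L2: h(779,281)=(779*31+281)%997=502 h(359,366)=(359*31+366)%997=528 -> [502, 528]
  L3: h(502,528)=(502*31+528)%997=138 -> [138]
  root = 138 != target 402
Candidate C: set leaf[6] = 81 -> leaves = [3, 76, 8, 33, 43, 23, 81, 87]
  L0: [3, 76, 8, 33, 43, 23, 81, 87]
  L1: h(3,76)=(3*31+76)%997=169 h(8,33)=(8*31+33)%997=281 h(43,23)=(43*31+23)%997=359 h(81,87)=(81*31+87)%997=604 -> [169, 281, 359, 604]
  L2: h(169,281)=(169*31+281)%997=535 h(359,604)=(359*31+604)%997=766 -> [535, 766]
  L3: h(535,766)=(535*31+766)%997=402 -> [402]
  root = 402 == target 402  ** MATCH **
Candidate C produces the target root.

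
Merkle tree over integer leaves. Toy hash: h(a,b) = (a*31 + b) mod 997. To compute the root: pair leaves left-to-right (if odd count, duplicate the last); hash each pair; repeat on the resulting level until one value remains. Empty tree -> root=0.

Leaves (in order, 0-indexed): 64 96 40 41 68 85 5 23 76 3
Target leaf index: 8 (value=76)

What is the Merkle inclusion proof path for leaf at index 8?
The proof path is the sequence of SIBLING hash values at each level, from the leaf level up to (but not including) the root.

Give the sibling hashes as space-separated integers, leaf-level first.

Answer: 3 365 713 91

Derivation:
L0 (leaves): [64, 96, 40, 41, 68, 85, 5, 23, 76, 3], target index=8
L1: h(64,96)=(64*31+96)%997=86 [pair 0] h(40,41)=(40*31+41)%997=284 [pair 1] h(68,85)=(68*31+85)%997=199 [pair 2] h(5,23)=(5*31+23)%997=178 [pair 3] h(76,3)=(76*31+3)%997=365 [pair 4] -> [86, 284, 199, 178, 365]
  Sibling for proof at L0: 3
L2: h(86,284)=(86*31+284)%997=956 [pair 0] h(199,178)=(199*31+178)%997=365 [pair 1] h(365,365)=(365*31+365)%997=713 [pair 2] -> [956, 365, 713]
  Sibling for proof at L1: 365
L3: h(956,365)=(956*31+365)%997=91 [pair 0] h(713,713)=(713*31+713)%997=882 [pair 1] -> [91, 882]
  Sibling for proof at L2: 713
L4: h(91,882)=(91*31+882)%997=712 [pair 0] -> [712]
  Sibling for proof at L3: 91
Root: 712
Proof path (sibling hashes from leaf to root): [3, 365, 713, 91]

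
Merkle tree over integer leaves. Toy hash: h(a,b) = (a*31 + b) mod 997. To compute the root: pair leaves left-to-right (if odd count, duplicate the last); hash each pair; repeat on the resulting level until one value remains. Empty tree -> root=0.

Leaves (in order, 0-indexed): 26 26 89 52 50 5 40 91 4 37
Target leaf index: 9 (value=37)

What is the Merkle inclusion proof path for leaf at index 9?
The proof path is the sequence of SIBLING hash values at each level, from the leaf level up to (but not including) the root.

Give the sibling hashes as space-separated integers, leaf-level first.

L0 (leaves): [26, 26, 89, 52, 50, 5, 40, 91, 4, 37], target index=9
L1: h(26,26)=(26*31+26)%997=832 [pair 0] h(89,52)=(89*31+52)%997=817 [pair 1] h(50,5)=(50*31+5)%997=558 [pair 2] h(40,91)=(40*31+91)%997=334 [pair 3] h(4,37)=(4*31+37)%997=161 [pair 4] -> [832, 817, 558, 334, 161]
  Sibling for proof at L0: 4
L2: h(832,817)=(832*31+817)%997=687 [pair 0] h(558,334)=(558*31+334)%997=683 [pair 1] h(161,161)=(161*31+161)%997=167 [pair 2] -> [687, 683, 167]
  Sibling for proof at L1: 161
L3: h(687,683)=(687*31+683)%997=46 [pair 0] h(167,167)=(167*31+167)%997=359 [pair 1] -> [46, 359]
  Sibling for proof at L2: 167
L4: h(46,359)=(46*31+359)%997=788 [pair 0] -> [788]
  Sibling for proof at L3: 46
Root: 788
Proof path (sibling hashes from leaf to root): [4, 161, 167, 46]

Answer: 4 161 167 46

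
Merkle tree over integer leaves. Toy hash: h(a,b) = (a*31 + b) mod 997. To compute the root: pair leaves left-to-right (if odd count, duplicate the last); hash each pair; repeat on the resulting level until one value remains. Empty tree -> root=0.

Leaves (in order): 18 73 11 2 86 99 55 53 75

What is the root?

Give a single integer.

L0: [18, 73, 11, 2, 86, 99, 55, 53, 75]
L1: h(18,73)=(18*31+73)%997=631 h(11,2)=(11*31+2)%997=343 h(86,99)=(86*31+99)%997=771 h(55,53)=(55*31+53)%997=761 h(75,75)=(75*31+75)%997=406 -> [631, 343, 771, 761, 406]
L2: h(631,343)=(631*31+343)%997=961 h(771,761)=(771*31+761)%997=734 h(406,406)=(406*31+406)%997=31 -> [961, 734, 31]
L3: h(961,734)=(961*31+734)%997=615 h(31,31)=(31*31+31)%997=992 -> [615, 992]
L4: h(615,992)=(615*31+992)%997=117 -> [117]

Answer: 117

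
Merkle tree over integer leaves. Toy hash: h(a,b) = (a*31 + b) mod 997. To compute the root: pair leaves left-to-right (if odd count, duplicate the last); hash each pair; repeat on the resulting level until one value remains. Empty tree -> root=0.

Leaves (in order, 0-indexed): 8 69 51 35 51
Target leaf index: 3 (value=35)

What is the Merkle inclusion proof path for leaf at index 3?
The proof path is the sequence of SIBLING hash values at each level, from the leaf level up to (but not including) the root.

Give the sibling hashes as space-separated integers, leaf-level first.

Answer: 51 317 380

Derivation:
L0 (leaves): [8, 69, 51, 35, 51], target index=3
L1: h(8,69)=(8*31+69)%997=317 [pair 0] h(51,35)=(51*31+35)%997=619 [pair 1] h(51,51)=(51*31+51)%997=635 [pair 2] -> [317, 619, 635]
  Sibling for proof at L0: 51
L2: h(317,619)=(317*31+619)%997=476 [pair 0] h(635,635)=(635*31+635)%997=380 [pair 1] -> [476, 380]
  Sibling for proof at L1: 317
L3: h(476,380)=(476*31+380)%997=181 [pair 0] -> [181]
  Sibling for proof at L2: 380
Root: 181
Proof path (sibling hashes from leaf to root): [51, 317, 380]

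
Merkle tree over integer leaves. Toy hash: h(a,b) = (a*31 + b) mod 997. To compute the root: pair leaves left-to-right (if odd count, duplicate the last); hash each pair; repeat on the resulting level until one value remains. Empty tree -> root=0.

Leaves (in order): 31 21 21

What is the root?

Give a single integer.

L0: [31, 21, 21]
L1: h(31,21)=(31*31+21)%997=982 h(21,21)=(21*31+21)%997=672 -> [982, 672]
L2: h(982,672)=(982*31+672)%997=207 -> [207]

Answer: 207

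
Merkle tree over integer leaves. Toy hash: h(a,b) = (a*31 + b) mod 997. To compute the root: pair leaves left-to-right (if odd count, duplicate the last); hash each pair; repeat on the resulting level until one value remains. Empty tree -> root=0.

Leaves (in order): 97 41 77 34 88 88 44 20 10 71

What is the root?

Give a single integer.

Answer: 447

Derivation:
L0: [97, 41, 77, 34, 88, 88, 44, 20, 10, 71]
L1: h(97,41)=(97*31+41)%997=57 h(77,34)=(77*31+34)%997=427 h(88,88)=(88*31+88)%997=822 h(44,20)=(44*31+20)%997=387 h(10,71)=(10*31+71)%997=381 -> [57, 427, 822, 387, 381]
L2: h(57,427)=(57*31+427)%997=200 h(822,387)=(822*31+387)%997=944 h(381,381)=(381*31+381)%997=228 -> [200, 944, 228]
L3: h(200,944)=(200*31+944)%997=165 h(228,228)=(228*31+228)%997=317 -> [165, 317]
L4: h(165,317)=(165*31+317)%997=447 -> [447]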